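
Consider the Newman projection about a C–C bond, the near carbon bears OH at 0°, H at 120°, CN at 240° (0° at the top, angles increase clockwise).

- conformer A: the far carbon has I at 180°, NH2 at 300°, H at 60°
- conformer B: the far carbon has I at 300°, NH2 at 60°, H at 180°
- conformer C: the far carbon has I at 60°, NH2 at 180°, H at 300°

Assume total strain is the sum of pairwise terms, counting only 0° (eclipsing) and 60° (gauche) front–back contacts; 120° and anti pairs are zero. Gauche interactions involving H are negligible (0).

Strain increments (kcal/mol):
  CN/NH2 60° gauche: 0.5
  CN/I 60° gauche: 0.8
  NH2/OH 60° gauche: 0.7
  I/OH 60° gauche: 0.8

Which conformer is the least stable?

A (staggered): OH–NH2 gauche, CN–I gauche, CN–NH2 gauche; 0.7 + 0.8 + 0.5 = 2.0 kcal/mol.
B (staggered): OH–I gauche, OH–NH2 gauche, CN–I gauche; 0.8 + 0.7 + 0.8 = 2.3 kcal/mol.
C (staggered): OH–I gauche, CN–NH2 gauche; 0.8 + 0.5 = 1.3 kcal/mol.
B has the highest total (2.3 kcal/mol).

B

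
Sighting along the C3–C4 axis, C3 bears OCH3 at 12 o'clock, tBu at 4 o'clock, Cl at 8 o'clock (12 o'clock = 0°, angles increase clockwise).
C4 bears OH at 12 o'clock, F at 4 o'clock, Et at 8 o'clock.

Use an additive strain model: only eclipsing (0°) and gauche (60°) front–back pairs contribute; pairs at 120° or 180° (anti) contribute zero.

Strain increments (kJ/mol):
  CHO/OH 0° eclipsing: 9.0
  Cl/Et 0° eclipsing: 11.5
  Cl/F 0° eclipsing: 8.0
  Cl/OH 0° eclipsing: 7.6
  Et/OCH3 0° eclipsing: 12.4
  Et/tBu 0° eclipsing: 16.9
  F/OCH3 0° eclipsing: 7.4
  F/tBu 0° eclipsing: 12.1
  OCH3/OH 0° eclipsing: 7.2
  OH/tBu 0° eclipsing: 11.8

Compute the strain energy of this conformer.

This conformer is eclipsed. OCH3 at 0° is eclipsed with OH at 0° (7.2); tBu at 120° is eclipsed with F at 120° (12.1); Cl at 240° is eclipsed with Et at 240° (11.5). Total 30.8 kJ/mol.

30.8 kJ/mol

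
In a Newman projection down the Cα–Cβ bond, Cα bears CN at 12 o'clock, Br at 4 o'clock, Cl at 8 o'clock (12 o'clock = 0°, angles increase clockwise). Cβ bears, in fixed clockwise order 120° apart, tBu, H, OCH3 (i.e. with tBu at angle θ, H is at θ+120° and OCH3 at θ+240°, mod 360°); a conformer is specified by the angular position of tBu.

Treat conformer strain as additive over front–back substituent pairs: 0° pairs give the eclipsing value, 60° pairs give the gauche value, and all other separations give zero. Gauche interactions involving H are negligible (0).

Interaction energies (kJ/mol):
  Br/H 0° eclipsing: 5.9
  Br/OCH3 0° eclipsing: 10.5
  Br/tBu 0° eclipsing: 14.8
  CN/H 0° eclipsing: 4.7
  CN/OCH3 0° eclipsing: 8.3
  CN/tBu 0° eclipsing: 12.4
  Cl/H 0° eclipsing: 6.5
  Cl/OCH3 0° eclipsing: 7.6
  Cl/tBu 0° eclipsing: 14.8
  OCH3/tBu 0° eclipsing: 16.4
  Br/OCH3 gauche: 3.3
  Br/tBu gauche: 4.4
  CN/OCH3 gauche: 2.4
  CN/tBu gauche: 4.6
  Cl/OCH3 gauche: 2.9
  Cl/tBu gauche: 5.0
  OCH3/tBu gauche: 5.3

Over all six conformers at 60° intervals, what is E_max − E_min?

15.7 kJ/mol

tBu at 0° (eclipsed): CN(0°)/tBu(0°) eclipsed 12.4; Br(120°)/H(120°) eclipsed 5.9; Cl(240°)/OCH3(240°) eclipsed 7.6 → 25.9 kJ/mol.
tBu at 60° (staggered): CN(0°)/tBu(60°) gauche 4.6; CN(0°)/OCH3(300°) gauche 2.4; Br(120°)/tBu(60°) gauche 4.4; Cl(240°)/OCH3(300°) gauche 2.9 → 14.3 kJ/mol.
tBu at 120° (eclipsed): CN(0°)/OCH3(0°) eclipsed 8.3; Br(120°)/tBu(120°) eclipsed 14.8; Cl(240°)/H(240°) eclipsed 6.5 → 29.6 kJ/mol.
tBu at 180° (staggered): CN(0°)/OCH3(60°) gauche 2.4; Br(120°)/tBu(180°) gauche 4.4; Br(120°)/OCH3(60°) gauche 3.3; Cl(240°)/tBu(180°) gauche 5.0 → 15.1 kJ/mol.
tBu at 240° (eclipsed): CN(0°)/H(0°) eclipsed 4.7; Br(120°)/OCH3(120°) eclipsed 10.5; Cl(240°)/tBu(240°) eclipsed 14.8 → 30.0 kJ/mol.
tBu at 300° (staggered): CN(0°)/tBu(300°) gauche 4.6; Br(120°)/OCH3(180°) gauche 3.3; Cl(240°)/tBu(300°) gauche 5.0; Cl(240°)/OCH3(180°) gauche 2.9 → 15.8 kJ/mol.
Max at 240° (30.0 kJ/mol), min at 60° (14.3 kJ/mol); barrier = 15.7 kJ/mol.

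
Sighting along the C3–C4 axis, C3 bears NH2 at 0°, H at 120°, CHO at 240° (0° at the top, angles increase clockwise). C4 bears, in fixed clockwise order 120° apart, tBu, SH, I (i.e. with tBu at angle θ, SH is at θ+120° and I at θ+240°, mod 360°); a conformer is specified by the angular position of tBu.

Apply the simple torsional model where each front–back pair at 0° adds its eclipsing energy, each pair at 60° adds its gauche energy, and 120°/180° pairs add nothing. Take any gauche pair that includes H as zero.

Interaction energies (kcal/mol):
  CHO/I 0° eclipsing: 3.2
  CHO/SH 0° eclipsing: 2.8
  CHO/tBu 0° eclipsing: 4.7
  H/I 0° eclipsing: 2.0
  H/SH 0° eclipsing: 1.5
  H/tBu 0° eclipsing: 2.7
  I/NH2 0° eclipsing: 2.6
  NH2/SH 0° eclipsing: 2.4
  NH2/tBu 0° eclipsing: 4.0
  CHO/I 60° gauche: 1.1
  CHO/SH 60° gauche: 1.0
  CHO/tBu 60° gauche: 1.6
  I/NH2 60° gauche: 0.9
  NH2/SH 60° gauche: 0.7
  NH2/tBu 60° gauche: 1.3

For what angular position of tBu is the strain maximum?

240°

tBu at 0° is eclipsed. NH2 at 0° is eclipsed with tBu at 0° (4.0); H at 120° is eclipsed with SH at 120° (1.5); CHO at 240° is eclipsed with I at 240° (3.2). Total 8.7 kcal/mol.
tBu at 60° is staggered. NH2 at 0° is gauche with tBu at 60° (1.3); NH2 at 0° is gauche with I at 300° (0.9); CHO at 240° is gauche with SH at 180° (1.0); CHO at 240° is gauche with I at 300° (1.1). Total 4.3 kcal/mol.
tBu at 120° is eclipsed. NH2 at 0° is eclipsed with I at 0° (2.6); H at 120° is eclipsed with tBu at 120° (2.7); CHO at 240° is eclipsed with SH at 240° (2.8). Total 8.1 kcal/mol.
tBu at 180° is staggered. NH2 at 0° is gauche with SH at 300° (0.7); NH2 at 0° is gauche with I at 60° (0.9); CHO at 240° is gauche with tBu at 180° (1.6); CHO at 240° is gauche with SH at 300° (1.0). Total 4.2 kcal/mol.
tBu at 240° is eclipsed. NH2 at 0° is eclipsed with SH at 0° (2.4); H at 120° is eclipsed with I at 120° (2.0); CHO at 240° is eclipsed with tBu at 240° (4.7). Total 9.1 kcal/mol.
tBu at 300° is staggered. NH2 at 0° is gauche with tBu at 300° (1.3); NH2 at 0° is gauche with SH at 60° (0.7); CHO at 240° is gauche with tBu at 300° (1.6); CHO at 240° is gauche with I at 180° (1.1). Total 4.7 kcal/mol.
The maximum (9.1 kcal/mol) occurs with tBu at 240°.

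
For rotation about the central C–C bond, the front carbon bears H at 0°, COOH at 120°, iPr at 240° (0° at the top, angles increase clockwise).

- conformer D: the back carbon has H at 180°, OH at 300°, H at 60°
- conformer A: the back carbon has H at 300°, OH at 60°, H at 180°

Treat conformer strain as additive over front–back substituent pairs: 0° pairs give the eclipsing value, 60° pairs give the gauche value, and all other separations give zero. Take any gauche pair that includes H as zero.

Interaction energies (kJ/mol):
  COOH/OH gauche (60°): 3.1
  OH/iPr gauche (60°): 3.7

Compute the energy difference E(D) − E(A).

D (staggered): iPr(240°)/OH(300°) gauche 3.7 → 3.7 kJ/mol.
A (staggered): COOH(120°)/OH(60°) gauche 3.1 → 3.1 kJ/mol.
E(D) − E(A) = 3.7 − 3.1 = +0.6 kJ/mol.

+0.6 kJ/mol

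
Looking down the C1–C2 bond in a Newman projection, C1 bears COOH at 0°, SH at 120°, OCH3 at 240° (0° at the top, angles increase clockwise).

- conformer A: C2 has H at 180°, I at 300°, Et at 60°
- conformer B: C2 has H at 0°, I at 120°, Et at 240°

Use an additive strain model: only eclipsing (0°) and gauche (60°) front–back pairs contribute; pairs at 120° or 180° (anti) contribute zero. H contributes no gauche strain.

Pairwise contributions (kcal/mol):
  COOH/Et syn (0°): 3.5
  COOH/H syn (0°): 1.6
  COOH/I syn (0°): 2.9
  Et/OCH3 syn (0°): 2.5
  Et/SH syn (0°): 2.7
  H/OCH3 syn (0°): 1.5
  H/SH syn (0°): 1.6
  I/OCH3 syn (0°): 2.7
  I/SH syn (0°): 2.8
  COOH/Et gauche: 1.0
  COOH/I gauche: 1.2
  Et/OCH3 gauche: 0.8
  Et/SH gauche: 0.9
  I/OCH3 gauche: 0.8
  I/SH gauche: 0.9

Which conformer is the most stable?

A (staggered): COOH(0°)/I(300°) gauche 1.2; COOH(0°)/Et(60°) gauche 1.0; SH(120°)/Et(60°) gauche 0.9; OCH3(240°)/I(300°) gauche 0.8 → 3.9 kcal/mol.
B (eclipsed): COOH(0°)/H(0°) eclipsed 1.6; SH(120°)/I(120°) eclipsed 2.8; OCH3(240°)/Et(240°) eclipsed 2.5 → 6.9 kcal/mol.
A has the lowest total (3.9 kcal/mol).

A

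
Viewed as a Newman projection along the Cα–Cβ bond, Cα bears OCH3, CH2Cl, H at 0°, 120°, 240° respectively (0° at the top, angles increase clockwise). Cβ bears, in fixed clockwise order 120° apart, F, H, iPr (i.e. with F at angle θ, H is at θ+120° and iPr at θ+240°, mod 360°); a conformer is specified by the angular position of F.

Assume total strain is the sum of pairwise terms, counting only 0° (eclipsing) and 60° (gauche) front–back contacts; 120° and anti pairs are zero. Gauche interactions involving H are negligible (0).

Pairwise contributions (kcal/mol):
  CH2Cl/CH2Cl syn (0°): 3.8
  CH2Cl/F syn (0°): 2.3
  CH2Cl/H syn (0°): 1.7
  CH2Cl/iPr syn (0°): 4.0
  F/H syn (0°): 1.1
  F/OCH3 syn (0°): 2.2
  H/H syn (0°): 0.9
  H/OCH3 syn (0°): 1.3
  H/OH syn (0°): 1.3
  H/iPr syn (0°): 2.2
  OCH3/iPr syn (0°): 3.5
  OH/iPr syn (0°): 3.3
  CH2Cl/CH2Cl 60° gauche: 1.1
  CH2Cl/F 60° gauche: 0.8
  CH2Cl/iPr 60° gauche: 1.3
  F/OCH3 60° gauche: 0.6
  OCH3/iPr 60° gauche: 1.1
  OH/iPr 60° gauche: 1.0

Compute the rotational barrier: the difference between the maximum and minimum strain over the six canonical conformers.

4.8 kcal/mol

F at 0° (eclipsed): OCH3–F eclipsed, CH2Cl–H eclipsed, H–iPr eclipsed; 2.2 + 1.7 + 2.2 = 6.1 kcal/mol.
F at 60° (staggered): OCH3–F gauche, OCH3–iPr gauche, CH2Cl–F gauche; 0.6 + 1.1 + 0.8 = 2.5 kcal/mol.
F at 120° (eclipsed): OCH3–iPr eclipsed, CH2Cl–F eclipsed, H–H eclipsed; 3.5 + 2.3 + 0.9 = 6.7 kcal/mol.
F at 180° (staggered): OCH3–iPr gauche, CH2Cl–F gauche, CH2Cl–iPr gauche; 1.1 + 0.8 + 1.3 = 3.2 kcal/mol.
F at 240° (eclipsed): OCH3–H eclipsed, CH2Cl–iPr eclipsed, H–F eclipsed; 1.3 + 4.0 + 1.1 = 6.4 kcal/mol.
F at 300° (staggered): OCH3–F gauche, CH2Cl–iPr gauche; 0.6 + 1.3 = 1.9 kcal/mol.
Max at 120° (6.7 kcal/mol), min at 300° (1.9 kcal/mol); barrier = 4.8 kcal/mol.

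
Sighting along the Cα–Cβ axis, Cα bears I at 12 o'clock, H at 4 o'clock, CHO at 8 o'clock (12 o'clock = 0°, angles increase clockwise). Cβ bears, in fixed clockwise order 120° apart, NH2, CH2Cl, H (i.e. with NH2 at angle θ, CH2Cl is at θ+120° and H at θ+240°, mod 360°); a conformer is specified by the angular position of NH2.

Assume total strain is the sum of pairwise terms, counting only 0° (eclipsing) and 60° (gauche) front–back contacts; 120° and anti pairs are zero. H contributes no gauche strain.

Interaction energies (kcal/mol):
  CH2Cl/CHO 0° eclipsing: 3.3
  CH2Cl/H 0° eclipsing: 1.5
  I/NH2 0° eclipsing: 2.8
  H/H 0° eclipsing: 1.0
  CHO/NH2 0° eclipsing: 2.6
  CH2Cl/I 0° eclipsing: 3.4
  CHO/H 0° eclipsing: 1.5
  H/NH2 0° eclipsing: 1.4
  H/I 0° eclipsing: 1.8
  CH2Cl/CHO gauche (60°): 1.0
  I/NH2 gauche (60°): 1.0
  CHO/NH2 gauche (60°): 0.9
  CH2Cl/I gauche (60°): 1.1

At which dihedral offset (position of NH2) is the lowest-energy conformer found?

NH2 at 0° (eclipsed): I(0°)/NH2(0°) eclipsed 2.8; H(120°)/CH2Cl(120°) eclipsed 1.5; CHO(240°)/H(240°) eclipsed 1.5 → 5.8 kcal/mol.
NH2 at 60° (staggered): I(0°)/NH2(60°) gauche 1.0; CHO(240°)/CH2Cl(180°) gauche 1.0 → 2.0 kcal/mol.
NH2 at 120° (eclipsed): I(0°)/H(0°) eclipsed 1.8; H(120°)/NH2(120°) eclipsed 1.4; CHO(240°)/CH2Cl(240°) eclipsed 3.3 → 6.5 kcal/mol.
NH2 at 180° (staggered): I(0°)/CH2Cl(300°) gauche 1.1; CHO(240°)/NH2(180°) gauche 0.9; CHO(240°)/CH2Cl(300°) gauche 1.0 → 3.0 kcal/mol.
NH2 at 240° (eclipsed): I(0°)/CH2Cl(0°) eclipsed 3.4; H(120°)/H(120°) eclipsed 1.0; CHO(240°)/NH2(240°) eclipsed 2.6 → 7.0 kcal/mol.
NH2 at 300° (staggered): I(0°)/NH2(300°) gauche 1.0; I(0°)/CH2Cl(60°) gauche 1.1; CHO(240°)/NH2(300°) gauche 0.9 → 3.0 kcal/mol.
The minimum (2.0 kcal/mol) occurs with NH2 at 60°.

60°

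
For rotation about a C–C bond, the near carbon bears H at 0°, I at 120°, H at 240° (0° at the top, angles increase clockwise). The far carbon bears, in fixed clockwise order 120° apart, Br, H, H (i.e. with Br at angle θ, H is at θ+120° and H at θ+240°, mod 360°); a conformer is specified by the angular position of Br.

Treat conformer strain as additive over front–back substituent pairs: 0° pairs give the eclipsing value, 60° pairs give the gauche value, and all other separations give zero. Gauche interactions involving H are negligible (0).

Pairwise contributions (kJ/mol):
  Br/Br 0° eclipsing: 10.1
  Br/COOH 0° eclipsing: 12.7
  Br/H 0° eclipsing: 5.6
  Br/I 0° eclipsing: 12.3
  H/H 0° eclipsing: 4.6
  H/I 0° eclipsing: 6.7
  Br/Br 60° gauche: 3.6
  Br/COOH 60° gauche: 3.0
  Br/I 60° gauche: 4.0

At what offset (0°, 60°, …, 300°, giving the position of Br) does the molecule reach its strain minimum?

300°

Br at 0° (eclipsed): H(0°)/Br(0°) eclipsed 5.6; I(120°)/H(120°) eclipsed 6.7; H(240°)/H(240°) eclipsed 4.6 → 16.9 kJ/mol.
Br at 60° (staggered): I(120°)/Br(60°) gauche 4.0 → 4.0 kJ/mol.
Br at 120° (eclipsed): H(0°)/H(0°) eclipsed 4.6; I(120°)/Br(120°) eclipsed 12.3; H(240°)/H(240°) eclipsed 4.6 → 21.5 kJ/mol.
Br at 180° (staggered): I(120°)/Br(180°) gauche 4.0 → 4.0 kJ/mol.
Br at 240° (eclipsed): H(0°)/H(0°) eclipsed 4.6; I(120°)/H(120°) eclipsed 6.7; H(240°)/Br(240°) eclipsed 5.6 → 16.9 kJ/mol.
Br at 300° (staggered): no non-H gauche contacts → 0.0 kJ/mol.
The minimum (0.0 kJ/mol) occurs with Br at 300°.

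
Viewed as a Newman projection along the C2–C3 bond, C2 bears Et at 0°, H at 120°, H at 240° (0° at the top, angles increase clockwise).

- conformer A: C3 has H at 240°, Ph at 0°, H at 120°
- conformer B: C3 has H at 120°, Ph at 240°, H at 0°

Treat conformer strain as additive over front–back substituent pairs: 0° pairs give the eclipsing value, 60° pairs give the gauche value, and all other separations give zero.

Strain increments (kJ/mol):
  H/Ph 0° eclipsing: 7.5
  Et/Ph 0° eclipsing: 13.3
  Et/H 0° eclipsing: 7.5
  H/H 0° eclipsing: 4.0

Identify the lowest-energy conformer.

B

A (eclipsed): Et–Ph eclipsed, H–H eclipsed, H–H eclipsed; 13.3 + 4.0 + 4.0 = 21.3 kJ/mol.
B (eclipsed): Et–H eclipsed, H–H eclipsed, H–Ph eclipsed; 7.5 + 4.0 + 7.5 = 19.0 kJ/mol.
B has the lowest total (19.0 kJ/mol).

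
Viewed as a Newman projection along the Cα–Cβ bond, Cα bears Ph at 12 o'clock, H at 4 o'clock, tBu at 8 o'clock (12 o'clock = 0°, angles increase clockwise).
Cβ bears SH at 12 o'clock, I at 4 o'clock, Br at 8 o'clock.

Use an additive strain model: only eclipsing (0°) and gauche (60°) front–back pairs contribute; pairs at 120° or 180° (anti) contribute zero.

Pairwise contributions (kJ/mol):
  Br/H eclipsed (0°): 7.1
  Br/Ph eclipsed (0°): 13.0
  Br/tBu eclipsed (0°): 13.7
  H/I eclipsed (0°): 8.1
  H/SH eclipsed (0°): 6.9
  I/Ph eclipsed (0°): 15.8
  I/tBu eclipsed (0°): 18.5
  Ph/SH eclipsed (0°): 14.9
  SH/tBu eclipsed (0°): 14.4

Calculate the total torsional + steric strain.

36.7 kJ/mol

This conformer (eclipsed): Ph–SH eclipsed, H–I eclipsed, tBu–Br eclipsed; 14.9 + 8.1 + 13.7 = 36.7 kJ/mol.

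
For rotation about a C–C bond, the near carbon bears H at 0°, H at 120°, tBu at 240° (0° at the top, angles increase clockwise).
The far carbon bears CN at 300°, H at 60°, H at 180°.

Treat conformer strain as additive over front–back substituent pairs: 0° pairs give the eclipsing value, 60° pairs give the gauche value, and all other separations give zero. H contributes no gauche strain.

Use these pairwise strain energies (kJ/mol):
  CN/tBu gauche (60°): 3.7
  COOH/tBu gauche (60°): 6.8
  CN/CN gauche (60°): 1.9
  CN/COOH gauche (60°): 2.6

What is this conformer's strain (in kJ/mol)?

3.7 kJ/mol

This conformer (staggered): tBu(240°)/CN(300°) gauche 3.7 → 3.7 kJ/mol.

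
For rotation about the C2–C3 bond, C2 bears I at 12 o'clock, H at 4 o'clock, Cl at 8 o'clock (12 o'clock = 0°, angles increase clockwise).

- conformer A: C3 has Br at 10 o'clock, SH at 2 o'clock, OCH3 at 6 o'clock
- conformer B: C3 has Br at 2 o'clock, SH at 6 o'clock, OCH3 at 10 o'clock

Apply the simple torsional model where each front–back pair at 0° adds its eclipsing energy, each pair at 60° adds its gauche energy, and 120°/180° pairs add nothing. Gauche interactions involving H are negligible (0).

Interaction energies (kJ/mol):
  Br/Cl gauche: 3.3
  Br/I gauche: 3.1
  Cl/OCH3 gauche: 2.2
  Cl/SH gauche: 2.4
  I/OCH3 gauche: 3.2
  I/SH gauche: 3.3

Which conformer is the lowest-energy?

B

A (staggered): I–Br gauche, I–SH gauche, Cl–Br gauche, Cl–OCH3 gauche; 3.1 + 3.3 + 3.3 + 2.2 = 11.9 kJ/mol.
B (staggered): I–Br gauche, I–OCH3 gauche, Cl–SH gauche, Cl–OCH3 gauche; 3.1 + 3.2 + 2.4 + 2.2 = 10.9 kJ/mol.
B has the lowest total (10.9 kJ/mol).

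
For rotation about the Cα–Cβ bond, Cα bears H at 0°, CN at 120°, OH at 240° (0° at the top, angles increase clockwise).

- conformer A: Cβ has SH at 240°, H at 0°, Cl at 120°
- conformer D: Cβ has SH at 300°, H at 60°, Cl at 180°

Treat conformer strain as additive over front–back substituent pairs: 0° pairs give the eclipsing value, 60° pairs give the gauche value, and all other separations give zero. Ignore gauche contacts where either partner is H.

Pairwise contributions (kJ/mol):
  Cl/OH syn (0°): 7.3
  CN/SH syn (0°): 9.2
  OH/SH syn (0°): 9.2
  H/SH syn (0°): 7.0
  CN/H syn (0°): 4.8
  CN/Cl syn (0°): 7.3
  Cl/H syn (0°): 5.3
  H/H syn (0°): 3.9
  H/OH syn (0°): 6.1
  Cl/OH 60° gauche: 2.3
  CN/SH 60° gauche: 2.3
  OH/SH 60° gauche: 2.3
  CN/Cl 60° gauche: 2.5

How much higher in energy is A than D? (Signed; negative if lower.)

+13.3 kJ/mol

A (eclipsed): H(0°)/H(0°) eclipsed 3.9; CN(120°)/Cl(120°) eclipsed 7.3; OH(240°)/SH(240°) eclipsed 9.2 → 20.4 kJ/mol.
D (staggered): CN(120°)/Cl(180°) gauche 2.5; OH(240°)/SH(300°) gauche 2.3; OH(240°)/Cl(180°) gauche 2.3 → 7.1 kJ/mol.
E(A) − E(D) = 20.4 − 7.1 = +13.3 kJ/mol.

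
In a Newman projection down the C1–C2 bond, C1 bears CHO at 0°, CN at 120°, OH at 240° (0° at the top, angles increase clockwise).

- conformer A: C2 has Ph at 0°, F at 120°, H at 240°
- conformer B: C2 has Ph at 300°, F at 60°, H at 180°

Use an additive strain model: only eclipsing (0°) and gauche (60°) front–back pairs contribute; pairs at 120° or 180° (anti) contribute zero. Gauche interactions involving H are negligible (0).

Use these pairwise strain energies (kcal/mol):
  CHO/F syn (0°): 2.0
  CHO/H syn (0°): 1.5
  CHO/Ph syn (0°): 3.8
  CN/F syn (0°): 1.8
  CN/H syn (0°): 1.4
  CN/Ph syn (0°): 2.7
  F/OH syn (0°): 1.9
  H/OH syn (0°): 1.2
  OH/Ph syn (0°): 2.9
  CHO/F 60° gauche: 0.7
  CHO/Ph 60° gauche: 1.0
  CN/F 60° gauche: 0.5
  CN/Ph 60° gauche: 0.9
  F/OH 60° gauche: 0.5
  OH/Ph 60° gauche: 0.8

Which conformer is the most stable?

B

A is eclipsed. CHO at 0° is eclipsed with Ph at 0° (3.8); CN at 120° is eclipsed with F at 120° (1.8); OH at 240° is eclipsed with H at 240° (1.2). Total 6.8 kcal/mol.
B is staggered. CHO at 0° is gauche with Ph at 300° (1.0); CHO at 0° is gauche with F at 60° (0.7); CN at 120° is gauche with F at 60° (0.5); OH at 240° is gauche with Ph at 300° (0.8). Total 3.0 kcal/mol.
B has the lowest total (3.0 kcal/mol).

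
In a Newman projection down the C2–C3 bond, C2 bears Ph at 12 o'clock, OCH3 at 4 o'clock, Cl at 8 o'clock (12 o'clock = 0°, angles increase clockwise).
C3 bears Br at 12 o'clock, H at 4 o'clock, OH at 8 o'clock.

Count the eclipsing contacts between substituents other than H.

Non-H eclipsing pairs: Ph(0°)/Br(0°); Cl(240°)/OH(240°) — 2 interactions.

2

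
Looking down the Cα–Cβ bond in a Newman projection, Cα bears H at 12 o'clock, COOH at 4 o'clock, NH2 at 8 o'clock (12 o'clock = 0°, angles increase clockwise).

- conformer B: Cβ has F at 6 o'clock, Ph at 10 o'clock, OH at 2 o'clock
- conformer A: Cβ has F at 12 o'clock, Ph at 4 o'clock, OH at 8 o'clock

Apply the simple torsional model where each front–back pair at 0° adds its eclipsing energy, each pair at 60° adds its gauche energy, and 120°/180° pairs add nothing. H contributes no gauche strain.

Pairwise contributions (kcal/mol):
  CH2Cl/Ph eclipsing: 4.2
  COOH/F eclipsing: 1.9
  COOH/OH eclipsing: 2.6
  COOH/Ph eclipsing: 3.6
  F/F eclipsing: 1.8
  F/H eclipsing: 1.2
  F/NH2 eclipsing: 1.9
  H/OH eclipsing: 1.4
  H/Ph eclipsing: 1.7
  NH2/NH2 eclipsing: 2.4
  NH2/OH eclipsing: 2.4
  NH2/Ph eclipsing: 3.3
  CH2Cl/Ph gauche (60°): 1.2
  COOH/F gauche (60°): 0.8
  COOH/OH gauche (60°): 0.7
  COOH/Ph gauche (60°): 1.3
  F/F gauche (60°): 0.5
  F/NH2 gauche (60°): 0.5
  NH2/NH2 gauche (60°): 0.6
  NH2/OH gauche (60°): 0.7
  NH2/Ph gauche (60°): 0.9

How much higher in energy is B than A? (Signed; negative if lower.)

B (staggered): COOH(120°)/F(180°) gauche 0.8; COOH(120°)/OH(60°) gauche 0.7; NH2(240°)/F(180°) gauche 0.5; NH2(240°)/Ph(300°) gauche 0.9 → 2.9 kcal/mol.
A (eclipsed): H(0°)/F(0°) eclipsed 1.2; COOH(120°)/Ph(120°) eclipsed 3.6; NH2(240°)/OH(240°) eclipsed 2.4 → 7.2 kcal/mol.
E(B) − E(A) = 2.9 − 7.2 = -4.3 kcal/mol.

-4.3 kcal/mol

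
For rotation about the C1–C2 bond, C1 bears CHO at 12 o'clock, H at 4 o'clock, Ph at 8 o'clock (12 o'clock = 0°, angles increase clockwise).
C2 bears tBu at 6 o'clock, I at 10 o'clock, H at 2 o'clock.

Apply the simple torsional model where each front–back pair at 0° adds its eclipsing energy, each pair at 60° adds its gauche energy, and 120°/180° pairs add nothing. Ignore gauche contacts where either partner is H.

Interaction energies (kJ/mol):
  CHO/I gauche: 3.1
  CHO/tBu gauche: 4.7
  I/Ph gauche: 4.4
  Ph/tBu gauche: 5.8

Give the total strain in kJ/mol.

13.3 kJ/mol

This conformer (staggered): CHO–I gauche, Ph–tBu gauche, Ph–I gauche; 3.1 + 5.8 + 4.4 = 13.3 kJ/mol.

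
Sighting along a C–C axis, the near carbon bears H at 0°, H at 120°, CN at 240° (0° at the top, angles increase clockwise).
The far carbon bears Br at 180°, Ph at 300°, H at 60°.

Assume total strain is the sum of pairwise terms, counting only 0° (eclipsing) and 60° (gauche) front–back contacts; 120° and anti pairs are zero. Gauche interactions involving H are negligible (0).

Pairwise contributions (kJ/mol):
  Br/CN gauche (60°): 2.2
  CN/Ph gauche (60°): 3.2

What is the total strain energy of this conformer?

5.4 kJ/mol

This conformer is staggered. CN at 240° is gauche with Br at 180° (2.2); CN at 240° is gauche with Ph at 300° (3.2). Total 5.4 kJ/mol.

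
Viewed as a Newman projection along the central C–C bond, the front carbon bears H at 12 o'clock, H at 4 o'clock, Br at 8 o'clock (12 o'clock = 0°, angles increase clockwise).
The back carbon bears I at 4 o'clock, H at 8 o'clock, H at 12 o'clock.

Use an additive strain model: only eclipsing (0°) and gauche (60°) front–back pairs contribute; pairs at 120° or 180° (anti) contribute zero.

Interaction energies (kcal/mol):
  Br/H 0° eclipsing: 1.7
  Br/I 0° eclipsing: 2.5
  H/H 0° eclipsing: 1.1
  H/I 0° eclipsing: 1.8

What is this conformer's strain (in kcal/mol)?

This conformer (eclipsed): H–H eclipsed, H–I eclipsed, Br–H eclipsed; 1.1 + 1.8 + 1.7 = 4.6 kcal/mol.

4.6 kcal/mol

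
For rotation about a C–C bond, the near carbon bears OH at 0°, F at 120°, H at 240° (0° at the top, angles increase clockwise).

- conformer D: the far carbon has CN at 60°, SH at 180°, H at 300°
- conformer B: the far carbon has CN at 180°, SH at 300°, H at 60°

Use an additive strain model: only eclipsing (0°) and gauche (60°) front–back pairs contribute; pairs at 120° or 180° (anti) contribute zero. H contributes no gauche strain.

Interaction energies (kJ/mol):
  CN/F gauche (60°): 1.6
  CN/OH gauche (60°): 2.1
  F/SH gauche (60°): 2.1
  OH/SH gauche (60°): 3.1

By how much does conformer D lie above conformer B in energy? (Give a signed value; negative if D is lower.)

D (staggered): OH–CN gauche, F–CN gauche, F–SH gauche; 2.1 + 1.6 + 2.1 = 5.8 kJ/mol.
B (staggered): OH–SH gauche, F–CN gauche; 3.1 + 1.6 = 4.7 kJ/mol.
E(D) − E(B) = 5.8 − 4.7 = +1.1 kJ/mol.

+1.1 kJ/mol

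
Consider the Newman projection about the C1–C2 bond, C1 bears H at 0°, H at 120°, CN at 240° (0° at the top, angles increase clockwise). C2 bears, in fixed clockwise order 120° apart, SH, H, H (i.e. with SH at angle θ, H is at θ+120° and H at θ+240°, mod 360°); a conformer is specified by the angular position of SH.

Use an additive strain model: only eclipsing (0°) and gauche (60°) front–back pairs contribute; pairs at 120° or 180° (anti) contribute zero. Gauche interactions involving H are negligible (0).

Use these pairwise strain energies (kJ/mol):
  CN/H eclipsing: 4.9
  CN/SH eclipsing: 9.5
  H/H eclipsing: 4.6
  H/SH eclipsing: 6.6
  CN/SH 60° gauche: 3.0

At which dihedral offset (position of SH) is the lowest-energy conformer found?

60°

SH at 0° (eclipsed): H(0°)/SH(0°) eclipsed 6.6; H(120°)/H(120°) eclipsed 4.6; CN(240°)/H(240°) eclipsed 4.9 → 16.1 kJ/mol.
SH at 60° (staggered): no non-H gauche contacts → 0.0 kJ/mol.
SH at 120° (eclipsed): H(0°)/H(0°) eclipsed 4.6; H(120°)/SH(120°) eclipsed 6.6; CN(240°)/H(240°) eclipsed 4.9 → 16.1 kJ/mol.
SH at 180° (staggered): CN(240°)/SH(180°) gauche 3.0 → 3.0 kJ/mol.
SH at 240° (eclipsed): H(0°)/H(0°) eclipsed 4.6; H(120°)/H(120°) eclipsed 4.6; CN(240°)/SH(240°) eclipsed 9.5 → 18.7 kJ/mol.
SH at 300° (staggered): CN(240°)/SH(300°) gauche 3.0 → 3.0 kJ/mol.
The minimum (0.0 kJ/mol) occurs with SH at 60°.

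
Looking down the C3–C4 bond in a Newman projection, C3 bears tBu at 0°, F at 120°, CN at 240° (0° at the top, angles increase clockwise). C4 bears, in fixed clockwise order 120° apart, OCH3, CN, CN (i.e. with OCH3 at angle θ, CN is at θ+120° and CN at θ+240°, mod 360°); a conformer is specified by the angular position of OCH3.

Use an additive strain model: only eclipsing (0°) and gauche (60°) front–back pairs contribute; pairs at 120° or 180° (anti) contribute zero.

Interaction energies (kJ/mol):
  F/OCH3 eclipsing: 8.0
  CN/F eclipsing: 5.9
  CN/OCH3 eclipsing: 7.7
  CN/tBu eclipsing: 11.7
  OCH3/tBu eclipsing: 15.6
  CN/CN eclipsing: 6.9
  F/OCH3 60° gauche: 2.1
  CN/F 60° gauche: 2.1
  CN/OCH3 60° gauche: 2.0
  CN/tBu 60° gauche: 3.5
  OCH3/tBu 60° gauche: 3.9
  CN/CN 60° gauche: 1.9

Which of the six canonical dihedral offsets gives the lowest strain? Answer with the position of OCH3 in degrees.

OCH3 at 0° (eclipsed): tBu–OCH3 eclipsed, F–CN eclipsed, CN–CN eclipsed; 15.6 + 5.9 + 6.9 = 28.4 kJ/mol.
OCH3 at 60° (staggered): tBu–OCH3 gauche, tBu–CN gauche, F–OCH3 gauche, F–CN gauche, CN–CN gauche, CN–CN gauche; 3.9 + 3.5 + 2.1 + 2.1 + 1.9 + 1.9 = 15.4 kJ/mol.
OCH3 at 120° (eclipsed): tBu–CN eclipsed, F–OCH3 eclipsed, CN–CN eclipsed; 11.7 + 8.0 + 6.9 = 26.6 kJ/mol.
OCH3 at 180° (staggered): tBu–CN gauche, tBu–CN gauche, F–OCH3 gauche, F–CN gauche, CN–OCH3 gauche, CN–CN gauche; 3.5 + 3.5 + 2.1 + 2.1 + 2.0 + 1.9 = 15.1 kJ/mol.
OCH3 at 240° (eclipsed): tBu–CN eclipsed, F–CN eclipsed, CN–OCH3 eclipsed; 11.7 + 5.9 + 7.7 = 25.3 kJ/mol.
OCH3 at 300° (staggered): tBu–OCH3 gauche, tBu–CN gauche, F–CN gauche, F–CN gauche, CN–OCH3 gauche, CN–CN gauche; 3.9 + 3.5 + 2.1 + 2.1 + 2.0 + 1.9 = 15.5 kJ/mol.
The minimum (15.1 kJ/mol) occurs with OCH3 at 180°.

180°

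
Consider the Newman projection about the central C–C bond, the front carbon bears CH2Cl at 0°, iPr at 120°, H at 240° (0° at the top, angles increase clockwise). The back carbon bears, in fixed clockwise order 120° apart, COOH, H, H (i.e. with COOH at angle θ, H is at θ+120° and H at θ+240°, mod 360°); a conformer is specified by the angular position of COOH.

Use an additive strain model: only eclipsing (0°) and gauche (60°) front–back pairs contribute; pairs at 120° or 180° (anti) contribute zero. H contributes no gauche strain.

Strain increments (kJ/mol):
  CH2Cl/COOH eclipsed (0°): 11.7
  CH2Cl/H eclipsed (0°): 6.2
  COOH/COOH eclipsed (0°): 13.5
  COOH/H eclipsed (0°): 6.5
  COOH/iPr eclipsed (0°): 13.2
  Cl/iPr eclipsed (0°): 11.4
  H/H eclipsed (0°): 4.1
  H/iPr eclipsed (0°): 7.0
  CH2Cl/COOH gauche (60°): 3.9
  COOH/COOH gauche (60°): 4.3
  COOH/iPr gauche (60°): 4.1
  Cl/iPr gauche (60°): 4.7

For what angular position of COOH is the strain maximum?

COOH at 0° (eclipsed): CH2Cl–COOH eclipsed, iPr–H eclipsed, H–H eclipsed; 11.7 + 7.0 + 4.1 = 22.8 kJ/mol.
COOH at 60° (staggered): CH2Cl–COOH gauche, iPr–COOH gauche; 3.9 + 4.1 = 8.0 kJ/mol.
COOH at 120° (eclipsed): CH2Cl–H eclipsed, iPr–COOH eclipsed, H–H eclipsed; 6.2 + 13.2 + 4.1 = 23.5 kJ/mol.
COOH at 180° (staggered): iPr–COOH gauche; 4.1 = 4.1 kJ/mol.
COOH at 240° (eclipsed): CH2Cl–H eclipsed, iPr–H eclipsed, H–COOH eclipsed; 6.2 + 7.0 + 6.5 = 19.7 kJ/mol.
COOH at 300° (staggered): CH2Cl–COOH gauche; 3.9 = 3.9 kJ/mol.
The maximum (23.5 kJ/mol) occurs with COOH at 120°.

120°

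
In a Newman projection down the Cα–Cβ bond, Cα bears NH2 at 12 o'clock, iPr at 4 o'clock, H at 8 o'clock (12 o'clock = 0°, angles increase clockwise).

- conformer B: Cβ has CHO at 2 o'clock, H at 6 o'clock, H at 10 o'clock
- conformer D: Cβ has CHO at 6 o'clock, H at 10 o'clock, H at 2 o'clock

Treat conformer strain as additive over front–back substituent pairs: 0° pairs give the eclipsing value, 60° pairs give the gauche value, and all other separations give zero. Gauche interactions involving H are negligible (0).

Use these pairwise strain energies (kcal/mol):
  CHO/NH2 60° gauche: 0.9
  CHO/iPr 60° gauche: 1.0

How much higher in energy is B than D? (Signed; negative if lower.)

B (staggered): NH2(0°)/CHO(60°) gauche 0.9; iPr(120°)/CHO(60°) gauche 1.0 → 1.9 kcal/mol.
D (staggered): iPr(120°)/CHO(180°) gauche 1.0 → 1.0 kcal/mol.
E(B) − E(D) = 1.9 − 1.0 = +0.9 kcal/mol.

+0.9 kcal/mol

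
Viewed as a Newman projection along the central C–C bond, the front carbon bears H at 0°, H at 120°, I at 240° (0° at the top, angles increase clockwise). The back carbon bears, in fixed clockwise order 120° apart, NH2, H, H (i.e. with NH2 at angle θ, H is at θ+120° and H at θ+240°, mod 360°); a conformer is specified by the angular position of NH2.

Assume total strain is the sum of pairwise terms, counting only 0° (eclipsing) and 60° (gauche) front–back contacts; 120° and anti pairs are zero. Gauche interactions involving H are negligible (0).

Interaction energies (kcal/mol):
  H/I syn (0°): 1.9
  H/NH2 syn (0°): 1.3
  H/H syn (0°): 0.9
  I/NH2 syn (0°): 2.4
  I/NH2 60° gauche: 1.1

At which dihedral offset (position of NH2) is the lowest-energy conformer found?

NH2 at 0° is eclipsed. H at 0° is eclipsed with NH2 at 0° (1.3); H at 120° is eclipsed with H at 120° (0.9); I at 240° is eclipsed with H at 240° (1.9). Total 4.1 kcal/mol.
NH2 at 60° (staggered): no non-H gauche contacts → 0.0 kcal/mol.
NH2 at 120° is eclipsed. H at 0° is eclipsed with H at 0° (0.9); H at 120° is eclipsed with NH2 at 120° (1.3); I at 240° is eclipsed with H at 240° (1.9). Total 4.1 kcal/mol.
NH2 at 180° is staggered. I at 240° is gauche with NH2 at 180° (1.1). Total 1.1 kcal/mol.
NH2 at 240° is eclipsed. H at 0° is eclipsed with H at 0° (0.9); H at 120° is eclipsed with H at 120° (0.9); I at 240° is eclipsed with NH2 at 240° (2.4). Total 4.2 kcal/mol.
NH2 at 300° is staggered. I at 240° is gauche with NH2 at 300° (1.1). Total 1.1 kcal/mol.
The minimum (0.0 kcal/mol) occurs with NH2 at 60°.

60°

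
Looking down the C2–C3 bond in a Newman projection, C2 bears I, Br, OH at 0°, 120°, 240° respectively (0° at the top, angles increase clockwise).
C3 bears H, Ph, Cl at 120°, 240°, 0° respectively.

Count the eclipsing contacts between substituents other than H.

2

Non-H eclipsing pairs: I(0°)/Cl(0°); OH(240°)/Ph(240°) — 2 interactions.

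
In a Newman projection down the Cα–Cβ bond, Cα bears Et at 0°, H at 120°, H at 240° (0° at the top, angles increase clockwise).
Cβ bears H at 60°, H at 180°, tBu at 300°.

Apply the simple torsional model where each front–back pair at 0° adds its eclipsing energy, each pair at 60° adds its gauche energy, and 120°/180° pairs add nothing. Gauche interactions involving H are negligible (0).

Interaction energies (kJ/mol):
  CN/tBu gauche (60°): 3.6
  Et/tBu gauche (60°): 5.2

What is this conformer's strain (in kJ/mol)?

This conformer (staggered): Et(0°)/tBu(300°) gauche 5.2 → 5.2 kJ/mol.

5.2 kJ/mol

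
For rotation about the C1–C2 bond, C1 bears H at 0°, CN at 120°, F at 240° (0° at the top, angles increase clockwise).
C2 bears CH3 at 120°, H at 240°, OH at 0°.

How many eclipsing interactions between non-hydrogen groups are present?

Non-H eclipsing pairs: CN(120°)/CH3(120°) — 1 interaction.

1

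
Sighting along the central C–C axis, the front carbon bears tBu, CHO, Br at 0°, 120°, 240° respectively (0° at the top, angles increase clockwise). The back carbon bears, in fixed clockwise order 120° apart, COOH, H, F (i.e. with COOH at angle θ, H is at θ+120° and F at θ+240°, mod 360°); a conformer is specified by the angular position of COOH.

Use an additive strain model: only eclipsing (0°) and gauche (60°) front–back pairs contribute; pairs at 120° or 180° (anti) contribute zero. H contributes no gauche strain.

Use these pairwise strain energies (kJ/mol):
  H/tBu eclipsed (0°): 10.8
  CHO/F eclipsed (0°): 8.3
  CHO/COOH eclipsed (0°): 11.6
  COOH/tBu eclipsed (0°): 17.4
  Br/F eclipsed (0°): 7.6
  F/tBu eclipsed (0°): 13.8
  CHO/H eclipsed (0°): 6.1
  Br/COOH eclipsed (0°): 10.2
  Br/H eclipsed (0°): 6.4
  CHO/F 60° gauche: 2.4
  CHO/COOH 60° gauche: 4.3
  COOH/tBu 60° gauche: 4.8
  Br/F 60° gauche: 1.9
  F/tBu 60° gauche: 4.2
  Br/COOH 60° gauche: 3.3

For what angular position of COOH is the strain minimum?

COOH at 0° is eclipsed. tBu at 0° is eclipsed with COOH at 0° (17.4); CHO at 120° is eclipsed with H at 120° (6.1); Br at 240° is eclipsed with F at 240° (7.6). Total 31.1 kJ/mol.
COOH at 60° is staggered. tBu at 0° is gauche with COOH at 60° (4.8); tBu at 0° is gauche with F at 300° (4.2); CHO at 120° is gauche with COOH at 60° (4.3); Br at 240° is gauche with F at 300° (1.9). Total 15.2 kJ/mol.
COOH at 120° is eclipsed. tBu at 0° is eclipsed with F at 0° (13.8); CHO at 120° is eclipsed with COOH at 120° (11.6); Br at 240° is eclipsed with H at 240° (6.4). Total 31.8 kJ/mol.
COOH at 180° is staggered. tBu at 0° is gauche with F at 60° (4.2); CHO at 120° is gauche with COOH at 180° (4.3); CHO at 120° is gauche with F at 60° (2.4); Br at 240° is gauche with COOH at 180° (3.3). Total 14.2 kJ/mol.
COOH at 240° is eclipsed. tBu at 0° is eclipsed with H at 0° (10.8); CHO at 120° is eclipsed with F at 120° (8.3); Br at 240° is eclipsed with COOH at 240° (10.2). Total 29.3 kJ/mol.
COOH at 300° is staggered. tBu at 0° is gauche with COOH at 300° (4.8); CHO at 120° is gauche with F at 180° (2.4); Br at 240° is gauche with COOH at 300° (3.3); Br at 240° is gauche with F at 180° (1.9). Total 12.4 kJ/mol.
The minimum (12.4 kJ/mol) occurs with COOH at 300°.

300°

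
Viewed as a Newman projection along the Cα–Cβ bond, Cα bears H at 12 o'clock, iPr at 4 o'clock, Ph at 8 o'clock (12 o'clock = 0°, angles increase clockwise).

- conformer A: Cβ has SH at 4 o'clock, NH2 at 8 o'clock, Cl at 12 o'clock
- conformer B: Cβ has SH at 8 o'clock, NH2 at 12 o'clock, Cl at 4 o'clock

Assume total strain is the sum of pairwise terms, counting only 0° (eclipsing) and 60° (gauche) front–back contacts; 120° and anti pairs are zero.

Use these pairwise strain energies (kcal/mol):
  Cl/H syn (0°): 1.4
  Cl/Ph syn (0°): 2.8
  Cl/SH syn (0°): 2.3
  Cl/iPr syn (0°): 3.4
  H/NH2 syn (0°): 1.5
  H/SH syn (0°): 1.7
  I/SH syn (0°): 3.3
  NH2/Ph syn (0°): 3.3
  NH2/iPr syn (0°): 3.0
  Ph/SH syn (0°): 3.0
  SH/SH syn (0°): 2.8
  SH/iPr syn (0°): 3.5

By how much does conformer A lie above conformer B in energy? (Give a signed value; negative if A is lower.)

+0.3 kcal/mol

A (eclipsed): H–Cl eclipsed, iPr–SH eclipsed, Ph–NH2 eclipsed; 1.4 + 3.5 + 3.3 = 8.2 kcal/mol.
B (eclipsed): H–NH2 eclipsed, iPr–Cl eclipsed, Ph–SH eclipsed; 1.5 + 3.4 + 3.0 = 7.9 kcal/mol.
E(A) − E(B) = 8.2 − 7.9 = +0.3 kcal/mol.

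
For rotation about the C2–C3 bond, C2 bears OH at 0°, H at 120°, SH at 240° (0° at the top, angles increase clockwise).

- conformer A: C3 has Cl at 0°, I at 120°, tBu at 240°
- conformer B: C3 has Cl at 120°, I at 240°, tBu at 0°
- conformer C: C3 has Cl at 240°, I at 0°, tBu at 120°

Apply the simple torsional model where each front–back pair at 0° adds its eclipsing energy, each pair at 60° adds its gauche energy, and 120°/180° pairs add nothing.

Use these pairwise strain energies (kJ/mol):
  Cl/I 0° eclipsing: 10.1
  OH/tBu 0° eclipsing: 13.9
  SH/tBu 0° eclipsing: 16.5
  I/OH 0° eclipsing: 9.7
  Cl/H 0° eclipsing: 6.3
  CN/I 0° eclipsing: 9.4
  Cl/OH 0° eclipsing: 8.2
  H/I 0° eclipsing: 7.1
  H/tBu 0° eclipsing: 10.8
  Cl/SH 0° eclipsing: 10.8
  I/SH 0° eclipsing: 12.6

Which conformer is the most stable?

A is eclipsed. OH at 0° is eclipsed with Cl at 0° (8.2); H at 120° is eclipsed with I at 120° (7.1); SH at 240° is eclipsed with tBu at 240° (16.5). Total 31.8 kJ/mol.
B is eclipsed. OH at 0° is eclipsed with tBu at 0° (13.9); H at 120° is eclipsed with Cl at 120° (6.3); SH at 240° is eclipsed with I at 240° (12.6). Total 32.8 kJ/mol.
C is eclipsed. OH at 0° is eclipsed with I at 0° (9.7); H at 120° is eclipsed with tBu at 120° (10.8); SH at 240° is eclipsed with Cl at 240° (10.8). Total 31.3 kJ/mol.
C has the lowest total (31.3 kJ/mol).

C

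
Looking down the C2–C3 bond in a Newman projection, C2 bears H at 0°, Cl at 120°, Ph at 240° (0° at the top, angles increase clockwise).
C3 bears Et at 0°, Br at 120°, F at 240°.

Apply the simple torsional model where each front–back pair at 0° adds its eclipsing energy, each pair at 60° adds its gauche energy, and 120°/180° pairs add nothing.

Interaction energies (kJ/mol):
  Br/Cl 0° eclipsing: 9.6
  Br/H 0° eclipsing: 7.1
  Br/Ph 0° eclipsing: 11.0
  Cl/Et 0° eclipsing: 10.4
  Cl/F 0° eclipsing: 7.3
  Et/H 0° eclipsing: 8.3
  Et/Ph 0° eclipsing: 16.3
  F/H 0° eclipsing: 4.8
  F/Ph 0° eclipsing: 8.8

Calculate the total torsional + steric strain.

26.7 kJ/mol

This conformer (eclipsed): H(0°)/Et(0°) eclipsed 8.3; Cl(120°)/Br(120°) eclipsed 9.6; Ph(240°)/F(240°) eclipsed 8.8 → 26.7 kJ/mol.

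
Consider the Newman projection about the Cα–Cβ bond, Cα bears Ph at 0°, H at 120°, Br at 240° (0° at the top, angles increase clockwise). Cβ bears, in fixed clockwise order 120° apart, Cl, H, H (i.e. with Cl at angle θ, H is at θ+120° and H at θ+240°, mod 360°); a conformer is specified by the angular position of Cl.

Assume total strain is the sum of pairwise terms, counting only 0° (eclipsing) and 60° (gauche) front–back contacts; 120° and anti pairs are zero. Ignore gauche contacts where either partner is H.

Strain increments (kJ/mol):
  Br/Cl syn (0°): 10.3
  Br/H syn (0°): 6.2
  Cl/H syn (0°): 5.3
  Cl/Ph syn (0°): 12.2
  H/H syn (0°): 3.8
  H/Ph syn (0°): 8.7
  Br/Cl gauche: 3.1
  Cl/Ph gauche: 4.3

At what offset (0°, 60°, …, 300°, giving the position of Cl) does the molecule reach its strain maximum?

Cl at 0° (eclipsed): Ph(0°)/Cl(0°) eclipsed 12.2; H(120°)/H(120°) eclipsed 3.8; Br(240°)/H(240°) eclipsed 6.2 → 22.2 kJ/mol.
Cl at 60° (staggered): Ph(0°)/Cl(60°) gauche 4.3 → 4.3 kJ/mol.
Cl at 120° (eclipsed): Ph(0°)/H(0°) eclipsed 8.7; H(120°)/Cl(120°) eclipsed 5.3; Br(240°)/H(240°) eclipsed 6.2 → 20.2 kJ/mol.
Cl at 180° (staggered): Br(240°)/Cl(180°) gauche 3.1 → 3.1 kJ/mol.
Cl at 240° (eclipsed): Ph(0°)/H(0°) eclipsed 8.7; H(120°)/H(120°) eclipsed 3.8; Br(240°)/Cl(240°) eclipsed 10.3 → 22.8 kJ/mol.
Cl at 300° (staggered): Ph(0°)/Cl(300°) gauche 4.3; Br(240°)/Cl(300°) gauche 3.1 → 7.4 kJ/mol.
The maximum (22.8 kJ/mol) occurs with Cl at 240°.

240°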